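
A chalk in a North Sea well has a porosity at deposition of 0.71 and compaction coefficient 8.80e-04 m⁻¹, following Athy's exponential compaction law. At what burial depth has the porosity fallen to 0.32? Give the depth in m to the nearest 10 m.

Working in km (1 km = 1000 m; β in km⁻¹ = β in m⁻¹ × 1000):
Invert Athy's law: d = ln(n₀/n) / β
d = ln(0.71/0.32) / 0.88 = ln(2.219) / 0.88 = 0.7969 / 0.88 = 0.906 km

910 m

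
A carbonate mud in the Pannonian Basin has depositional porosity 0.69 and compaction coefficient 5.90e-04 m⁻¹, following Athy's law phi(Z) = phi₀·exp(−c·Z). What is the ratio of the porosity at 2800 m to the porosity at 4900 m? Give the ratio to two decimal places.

3.45

Working in km (1 km = 1000 m; c in km⁻¹ = c in m⁻¹ × 1000):
phi(Z₁)/phi(Z₂) = e^(−c·Z₁)/e^(−c·Z₂) = e^{c(Z₂−Z₁)}
= exp(0.59 × 2.1) = exp(1.239) = 3.4522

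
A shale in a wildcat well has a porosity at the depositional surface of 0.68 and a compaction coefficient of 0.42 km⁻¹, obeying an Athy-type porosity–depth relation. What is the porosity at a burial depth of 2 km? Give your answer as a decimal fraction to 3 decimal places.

φ = φ₀·exp(−k·Z) = 0.68 × exp(−0.42 × 2) = 0.68 × exp(−0.84)
  = 0.68 × 0.4317 = 0.2936

0.294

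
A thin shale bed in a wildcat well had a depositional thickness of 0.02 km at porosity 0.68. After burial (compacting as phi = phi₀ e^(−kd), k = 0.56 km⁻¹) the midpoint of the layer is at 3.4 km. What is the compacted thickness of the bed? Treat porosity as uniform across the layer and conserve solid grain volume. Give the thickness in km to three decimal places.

0.007 km

Porosity at 3.4 km: phi = 0.68·exp(−0.56×3.4) = 0.1013
Solid-volume conservation: h(1−phi) = h₀(1−phi₀) ⇒ h = h₀·(1−phi₀)/(1−phi)
h = 0.02 × (1 − 0.68)/(1 − 0.1013) = 0.02 × 0.3561 = 0.0071 km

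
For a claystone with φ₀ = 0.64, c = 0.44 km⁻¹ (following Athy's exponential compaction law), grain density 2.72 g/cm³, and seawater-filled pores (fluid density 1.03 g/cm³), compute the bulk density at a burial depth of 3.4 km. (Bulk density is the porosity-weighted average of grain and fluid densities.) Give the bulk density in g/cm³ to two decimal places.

Porosity at depth: φ = 0.64·exp(−0.44×3.4) = 0.64×0.2240 = 0.1434
Bulk density: ρ_b = (1−φ)ρ_g + φ·ρ_f = 0.8566×2.72 + 0.1434×1.03
       = 2.330 + 0.148 = 2.478 g/cm³

2.48 g/cm³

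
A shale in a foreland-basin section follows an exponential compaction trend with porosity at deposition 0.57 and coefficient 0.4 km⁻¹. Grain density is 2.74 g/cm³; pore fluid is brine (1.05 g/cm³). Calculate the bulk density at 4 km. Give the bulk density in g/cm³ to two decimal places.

Porosity at depth: phi = 0.57·exp(−0.4×4) = 0.57×0.2019 = 0.1151
Bulk density: ρ_b = (1−phi)ρ_g + phi·ρ_f = 0.8849×2.74 + 0.1151×1.05
       = 2.425 + 0.121 = 2.546 g/cm³

2.55 g/cm³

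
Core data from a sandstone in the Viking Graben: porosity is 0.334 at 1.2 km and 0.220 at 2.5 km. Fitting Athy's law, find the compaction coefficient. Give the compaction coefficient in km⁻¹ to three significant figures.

Athy: φ(Z) = φ₀ e^(−kZ) ⇒ φ₁/φ₂ = e^{k(Z₂−Z₁)} ⇒ k = ln(φ₁/φ₂)/(Z₂−Z₁)
k = ln(0.334/0.22) / (2.5 − 1.2) = ln(1.518) / 1.3 = 0.4175 / 1.3 = 0.3212 km⁻¹

0.321 km⁻¹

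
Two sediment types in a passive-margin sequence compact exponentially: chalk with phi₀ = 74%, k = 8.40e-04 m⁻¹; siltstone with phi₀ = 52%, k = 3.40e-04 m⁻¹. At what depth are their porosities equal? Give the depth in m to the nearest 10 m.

Working in km (1 km = 1000 m; k in km⁻¹ = k in m⁻¹ × 1000):
Set phi₀ₐ e^(−kₐz) = phi₀ᵦ e^(−kᵦz) ⇒ ln(phi₀ₐ/phi₀ᵦ) = (kₐ − kᵦ)·z
z = ln(0.74/0.52) / (0.84 − 0.34) = 0.3528 / 0.5 = 0.706 km

710 m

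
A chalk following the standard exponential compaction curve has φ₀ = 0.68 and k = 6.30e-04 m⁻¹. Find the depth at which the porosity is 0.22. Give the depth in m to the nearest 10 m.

1790 m

Working in km (1 km = 1000 m; k in km⁻¹ = k in m⁻¹ × 1000):
Invert Athy's law: Z = ln(φ₀/φ) / k
Z = ln(0.68/0.22) / 0.63 = ln(3.091) / 0.63 = 1.1285 / 0.63 = 1.791 km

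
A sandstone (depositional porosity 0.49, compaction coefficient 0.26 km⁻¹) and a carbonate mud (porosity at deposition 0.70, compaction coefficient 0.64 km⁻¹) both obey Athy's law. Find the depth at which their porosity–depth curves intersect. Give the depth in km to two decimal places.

Set n₀ₐ e^(−βₐz) = n₀ᵦ e^(−βᵦz) ⇒ ln(n₀ₐ/n₀ᵦ) = (βₐ − βᵦ)·z
z = ln(0.49/0.7) / (0.26 − 0.64) = -0.3567 / -0.38 = 0.939 km

0.94 km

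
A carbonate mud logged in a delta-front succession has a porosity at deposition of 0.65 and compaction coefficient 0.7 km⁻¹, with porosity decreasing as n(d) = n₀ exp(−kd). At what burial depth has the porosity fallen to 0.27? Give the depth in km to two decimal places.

1.26 km

Invert Athy's law: d = ln(n₀/n) / k
d = ln(0.65/0.27) / 0.7 = ln(2.407) / 0.7 = 0.8786 / 0.7 = 1.255 km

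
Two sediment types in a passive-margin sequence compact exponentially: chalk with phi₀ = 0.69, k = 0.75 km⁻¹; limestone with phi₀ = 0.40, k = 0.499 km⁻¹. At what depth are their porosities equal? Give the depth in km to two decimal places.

Set phi₀ₐ e^(−kₐz) = phi₀ᵦ e^(−kᵦz) ⇒ ln(phi₀ₐ/phi₀ᵦ) = (kₐ − kᵦ)·z
z = ln(0.69/0.4) / (0.75 − 0.499) = 0.5452 / 0.251 = 2.172 km

2.17 km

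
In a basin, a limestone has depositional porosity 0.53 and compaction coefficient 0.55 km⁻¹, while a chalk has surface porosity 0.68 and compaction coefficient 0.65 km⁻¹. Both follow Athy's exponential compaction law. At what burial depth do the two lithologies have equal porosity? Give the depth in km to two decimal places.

Set phi₀ₐ e^(−βₐz) = phi₀ᵦ e^(−βᵦz) ⇒ ln(phi₀ₐ/phi₀ᵦ) = (βₐ − βᵦ)·z
z = ln(0.53/0.68) / (0.55 − 0.65) = -0.2492 / -0.1 = 2.492 km

2.49 km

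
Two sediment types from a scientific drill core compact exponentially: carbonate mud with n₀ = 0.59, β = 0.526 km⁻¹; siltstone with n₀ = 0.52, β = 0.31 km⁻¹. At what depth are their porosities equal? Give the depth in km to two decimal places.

Set n₀ₐ e^(−βₐz) = n₀ᵦ e^(−βᵦz) ⇒ ln(n₀ₐ/n₀ᵦ) = (βₐ − βᵦ)·z
z = ln(0.59/0.52) / (0.526 − 0.31) = 0.1263 / 0.216 = 0.585 km

0.58 km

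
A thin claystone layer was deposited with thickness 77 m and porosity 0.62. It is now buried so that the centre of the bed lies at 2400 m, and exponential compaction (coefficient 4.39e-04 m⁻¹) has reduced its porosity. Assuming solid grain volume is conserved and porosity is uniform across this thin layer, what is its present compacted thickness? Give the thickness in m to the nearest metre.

37 m

Working in km (1 km = 1000 m; c in km⁻¹ = c in m⁻¹ × 1000):
Porosity at 2.4 km: φ = 0.62·exp(−0.439×2.4) = 0.2162
Solid-volume conservation: h(1−φ) = h₀(1−φ₀) ⇒ h = h₀·(1−φ₀)/(1−φ)
h = 0.077 × (1 − 0.62)/(1 − 0.2162) = 0.077 × 0.4848 = 0.0373 km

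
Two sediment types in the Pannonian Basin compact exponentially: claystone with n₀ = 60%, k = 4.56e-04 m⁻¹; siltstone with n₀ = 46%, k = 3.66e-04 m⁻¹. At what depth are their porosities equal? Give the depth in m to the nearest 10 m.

2950 m

Working in km (1 km = 1000 m; k in km⁻¹ = k in m⁻¹ × 1000):
Set n₀ₐ e^(−kₐz) = n₀ᵦ e^(−kᵦz) ⇒ ln(n₀ₐ/n₀ᵦ) = (kₐ − kᵦ)·z
z = ln(0.6/0.46) / (0.456 − 0.366) = 0.2657 / 0.09 = 2.952 km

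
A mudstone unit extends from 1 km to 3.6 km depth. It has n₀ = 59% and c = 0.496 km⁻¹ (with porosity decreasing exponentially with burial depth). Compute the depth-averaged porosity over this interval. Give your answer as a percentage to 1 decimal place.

20.2%

⟨n⟩ = (1/(z₂−z₁)) ∫ n₀ e^(−cz) dz = n₀·(e^(−c·z₁) − e^(−c·z₂)) / (c·(z₂−z₁))
e^(−0.496×1) = 0.6090; e^(−0.496×3.6) = 0.1677
⟨n⟩ = 0.59 × (0.6090 − 0.1677) / (0.496 × 2.6) = 0.59 × 0.3422 = 0.2019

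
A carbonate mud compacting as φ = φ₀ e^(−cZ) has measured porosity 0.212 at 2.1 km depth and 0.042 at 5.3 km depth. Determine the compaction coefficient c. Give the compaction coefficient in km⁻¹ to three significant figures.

0.506 km⁻¹

Athy: φ(Z) = φ₀ e^(−cZ) ⇒ φ₁/φ₂ = e^{c(Z₂−Z₁)} ⇒ c = ln(φ₁/φ₂)/(Z₂−Z₁)
c = ln(0.212/0.042) / (5.3 − 2.1) = ln(5.048) / 3.2 = 1.6189 / 3.2 = 0.5059 km⁻¹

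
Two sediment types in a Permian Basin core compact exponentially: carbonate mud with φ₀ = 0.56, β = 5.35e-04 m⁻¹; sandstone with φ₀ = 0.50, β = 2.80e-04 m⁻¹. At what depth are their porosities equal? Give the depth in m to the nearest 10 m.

440 m

Working in km (1 km = 1000 m; β in km⁻¹ = β in m⁻¹ × 1000):
Set φ₀ₐ e^(−βₐz) = φ₀ᵦ e^(−βᵦz) ⇒ ln(φ₀ₐ/φ₀ᵦ) = (βₐ − βᵦ)·z
z = ln(0.56/0.5) / (0.535 − 0.28) = 0.1133 / 0.255 = 0.444 km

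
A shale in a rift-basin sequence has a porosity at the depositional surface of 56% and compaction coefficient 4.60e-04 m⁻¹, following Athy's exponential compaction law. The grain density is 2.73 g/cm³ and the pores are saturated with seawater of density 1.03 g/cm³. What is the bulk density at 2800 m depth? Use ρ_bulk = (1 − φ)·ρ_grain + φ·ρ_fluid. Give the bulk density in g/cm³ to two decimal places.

2.47 g/cm³

Working in km (1 km = 1000 m; β in km⁻¹ = β in m⁻¹ × 1000):
Porosity at depth: phi = 0.56·exp(−0.46×2.8) = 0.56×0.2758 = 0.1545
Bulk density: ρ_b = (1−phi)ρ_g + phi·ρ_f = 0.8455×2.73 + 0.1545×1.03
       = 2.308 + 0.159 = 2.467 g/cm³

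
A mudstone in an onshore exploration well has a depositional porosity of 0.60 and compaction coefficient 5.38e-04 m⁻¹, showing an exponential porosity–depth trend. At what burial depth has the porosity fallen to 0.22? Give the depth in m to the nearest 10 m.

Working in km (1 km = 1000 m; k in km⁻¹ = k in m⁻¹ × 1000):
Invert Athy's law: z = ln(φ₀/φ) / k
z = ln(0.6/0.22) / 0.538 = ln(2.727) / 0.538 = 1.0033 / 0.538 = 1.865 km

1860 m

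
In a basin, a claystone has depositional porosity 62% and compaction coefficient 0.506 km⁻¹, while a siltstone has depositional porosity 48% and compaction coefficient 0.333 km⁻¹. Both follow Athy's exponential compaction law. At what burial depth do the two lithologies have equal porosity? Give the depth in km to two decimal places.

Set φ₀ₐ e^(−kₐd) = φ₀ᵦ e^(−kᵦd) ⇒ ln(φ₀ₐ/φ₀ᵦ) = (kₐ − kᵦ)·d
d = ln(0.62/0.48) / (0.506 − 0.333) = 0.2559 / 0.173 = 1.479 km

1.48 km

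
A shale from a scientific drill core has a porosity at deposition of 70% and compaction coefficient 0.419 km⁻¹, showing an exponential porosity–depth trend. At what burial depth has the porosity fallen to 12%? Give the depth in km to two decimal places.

4.21 km

Invert Athy's law: d = ln(n₀/n) / c
d = ln(0.7/0.12) / 0.419 = ln(5.833) / 0.419 = 1.7636 / 0.419 = 4.209 km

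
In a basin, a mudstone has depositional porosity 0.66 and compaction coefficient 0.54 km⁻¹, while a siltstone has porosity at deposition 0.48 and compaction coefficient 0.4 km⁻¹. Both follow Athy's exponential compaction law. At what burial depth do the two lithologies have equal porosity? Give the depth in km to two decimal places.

2.27 km

Set φ₀ₐ e^(−cₐZ) = φ₀ᵦ e^(−cᵦZ) ⇒ ln(φ₀ₐ/φ₀ᵦ) = (cₐ − cᵦ)·Z
Z = ln(0.66/0.48) / (0.54 − 0.4) = 0.3185 / 0.14 = 2.275 km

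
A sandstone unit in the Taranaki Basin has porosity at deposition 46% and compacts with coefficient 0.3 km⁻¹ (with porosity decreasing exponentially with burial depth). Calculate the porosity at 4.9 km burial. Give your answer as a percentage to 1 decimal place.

φ = φ₀·exp(−c·d) = 0.46 × exp(−0.3 × 4.9) = 0.46 × exp(−1.47)
  = 0.46 × 0.2299 = 0.1058

10.6%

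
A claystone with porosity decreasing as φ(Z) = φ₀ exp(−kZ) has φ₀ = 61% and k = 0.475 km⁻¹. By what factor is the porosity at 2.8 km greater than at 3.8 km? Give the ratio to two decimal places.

φ(Z₁)/φ(Z₂) = e^(−k·Z₁)/e^(−k·Z₂) = e^{k(Z₂−Z₁)}
= exp(0.475 × 1) = exp(0.475) = 1.6080

1.61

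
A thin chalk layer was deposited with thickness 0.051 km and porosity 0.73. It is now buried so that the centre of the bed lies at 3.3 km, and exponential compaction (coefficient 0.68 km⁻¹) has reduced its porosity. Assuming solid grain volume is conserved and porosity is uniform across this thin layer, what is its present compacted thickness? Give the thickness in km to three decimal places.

Porosity at 3.3 km: phi = 0.73·exp(−0.68×3.3) = 0.0774
Solid-volume conservation: h(1−phi) = h₀(1−phi₀) ⇒ h = h₀·(1−phi₀)/(1−phi)
h = 0.051 × (1 − 0.73)/(1 − 0.0774) = 0.051 × 0.2927 = 0.0149 km

0.015 km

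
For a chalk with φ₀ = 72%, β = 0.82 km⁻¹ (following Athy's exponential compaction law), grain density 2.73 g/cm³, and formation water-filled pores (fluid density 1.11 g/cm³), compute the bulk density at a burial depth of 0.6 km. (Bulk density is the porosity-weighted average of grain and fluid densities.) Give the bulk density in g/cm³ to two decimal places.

2.02 g/cm³

Porosity at depth: φ = 0.72·exp(−0.82×0.6) = 0.72×0.6114 = 0.4402
Bulk density: ρ_b = (1−φ)ρ_g + φ·ρ_f = 0.5598×2.73 + 0.4402×1.11
       = 1.528 + 0.489 = 2.017 g/cm³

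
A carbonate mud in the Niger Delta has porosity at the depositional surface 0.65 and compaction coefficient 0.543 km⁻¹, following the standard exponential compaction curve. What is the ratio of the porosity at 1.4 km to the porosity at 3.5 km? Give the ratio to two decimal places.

φ(z₁)/φ(z₂) = e^(−β·z₁)/e^(−β·z₂) = e^{β(z₂−z₁)}
= exp(0.543 × 2.1) = exp(1.14) = 3.1277

3.13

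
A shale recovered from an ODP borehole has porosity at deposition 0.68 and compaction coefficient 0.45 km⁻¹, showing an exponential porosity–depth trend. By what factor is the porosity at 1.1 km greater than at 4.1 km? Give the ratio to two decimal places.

3.86

n(Z₁)/n(Z₂) = e^(−β·Z₁)/e^(−β·Z₂) = e^{β(Z₂−Z₁)}
= exp(0.45 × 3) = exp(1.35) = 3.8574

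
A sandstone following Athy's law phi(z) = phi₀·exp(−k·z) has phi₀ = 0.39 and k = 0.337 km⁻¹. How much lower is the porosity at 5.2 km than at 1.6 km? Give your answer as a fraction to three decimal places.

phi(1.6) = 0.39·e^(−0.337×1.6) = 0.2275
phi(5.2) = 0.39·e^(−0.337×5.2) = 0.0676
Δphi = 0.2275 − 0.0676 = 0.1598

0.160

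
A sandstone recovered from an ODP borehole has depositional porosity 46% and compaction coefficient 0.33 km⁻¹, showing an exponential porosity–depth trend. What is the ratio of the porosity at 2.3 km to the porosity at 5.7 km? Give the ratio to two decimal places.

3.07

phi(d₁)/phi(d₂) = e^(−β·d₁)/e^(−β·d₂) = e^{β(d₂−d₁)}
= exp(0.33 × 3.4) = exp(1.122) = 3.0710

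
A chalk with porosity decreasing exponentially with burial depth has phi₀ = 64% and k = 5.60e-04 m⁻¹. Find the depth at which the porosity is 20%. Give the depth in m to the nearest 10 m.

2080 m

Working in km (1 km = 1000 m; k in km⁻¹ = k in m⁻¹ × 1000):
Invert Athy's law: z = ln(phi₀/phi) / k
z = ln(0.64/0.2) / 0.56 = ln(3.2) / 0.56 = 1.1632 / 0.56 = 2.077 km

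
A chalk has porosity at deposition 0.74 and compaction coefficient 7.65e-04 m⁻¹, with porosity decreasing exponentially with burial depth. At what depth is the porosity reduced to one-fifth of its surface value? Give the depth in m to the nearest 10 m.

2100 m

Working in km (1 km = 1000 m; k in km⁻¹ = k in m⁻¹ × 1000):
n/n₀ = 1/5 ⇒ exp(−k·z) = 1/5 ⇒ z = ln(5) / k
z = 1.6094 / 0.765 = 2.104 km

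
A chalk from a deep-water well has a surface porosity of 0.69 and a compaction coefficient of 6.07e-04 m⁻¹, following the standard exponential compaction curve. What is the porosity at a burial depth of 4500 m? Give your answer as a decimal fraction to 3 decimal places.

Working in km (1 km = 1000 m; β in km⁻¹ = β in m⁻¹ × 1000):
phi = phi₀·exp(−β·Z) = 0.69 × exp(−0.607 × 4.5) = 0.69 × exp(−2.732)
  = 0.69 × 0.0651 = 0.0449

0.045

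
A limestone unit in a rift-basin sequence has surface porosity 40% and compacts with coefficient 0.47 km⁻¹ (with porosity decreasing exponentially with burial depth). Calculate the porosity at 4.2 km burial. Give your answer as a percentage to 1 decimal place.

5.6%

phi = phi₀·exp(−c·z) = 0.4 × exp(−0.47 × 4.2) = 0.4 × exp(−1.974)
  = 0.4 × 0.1389 = 0.0556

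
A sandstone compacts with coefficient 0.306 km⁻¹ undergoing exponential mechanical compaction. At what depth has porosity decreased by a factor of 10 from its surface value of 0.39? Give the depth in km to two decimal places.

7.52 km

phi/phi₀ = 1/10 ⇒ exp(−β·d) = 1/10 ⇒ d = ln(10) / β
d = 2.3026 / 0.306 = 7.525 km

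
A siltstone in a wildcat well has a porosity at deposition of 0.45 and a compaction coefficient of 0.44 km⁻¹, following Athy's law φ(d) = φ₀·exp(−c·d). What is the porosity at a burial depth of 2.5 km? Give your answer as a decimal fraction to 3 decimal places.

0.150

φ = φ₀·exp(−c·d) = 0.45 × exp(−0.44 × 2.5) = 0.45 × exp(−1.1)
  = 0.45 × 0.3329 = 0.1498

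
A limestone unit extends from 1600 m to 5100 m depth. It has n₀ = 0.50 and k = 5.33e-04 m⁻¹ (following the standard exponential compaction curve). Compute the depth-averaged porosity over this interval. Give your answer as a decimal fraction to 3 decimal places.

Working in km (1 km = 1000 m; k in km⁻¹ = k in m⁻¹ × 1000):
⟨n⟩ = (1/(Z₂−Z₁)) ∫ n₀ e^(−kZ) dZ = n₀·(e^(−k·Z₁) − e^(−k·Z₂)) / (k·(Z₂−Z₁))
e^(−0.533×1.6) = 0.4262; e^(−0.533×5.1) = 0.0660
⟨n⟩ = 0.5 × (0.4262 − 0.0660) / (0.533 × 3.5) = 0.5 × 0.1931 = 0.0966

0.097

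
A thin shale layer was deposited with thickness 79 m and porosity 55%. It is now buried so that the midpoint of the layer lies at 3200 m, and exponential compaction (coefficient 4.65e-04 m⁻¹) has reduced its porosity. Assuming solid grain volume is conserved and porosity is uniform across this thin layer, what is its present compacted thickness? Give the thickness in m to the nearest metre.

41 m

Working in km (1 km = 1000 m; c in km⁻¹ = c in m⁻¹ × 1000):
Porosity at 3.2 km: phi = 0.55·exp(−0.465×3.2) = 0.1242
Solid-volume conservation: h(1−phi) = h₀(1−phi₀) ⇒ h = h₀·(1−phi₀)/(1−phi)
h = 0.079 × (1 − 0.55)/(1 − 0.1242) = 0.079 × 0.5138 = 0.0406 km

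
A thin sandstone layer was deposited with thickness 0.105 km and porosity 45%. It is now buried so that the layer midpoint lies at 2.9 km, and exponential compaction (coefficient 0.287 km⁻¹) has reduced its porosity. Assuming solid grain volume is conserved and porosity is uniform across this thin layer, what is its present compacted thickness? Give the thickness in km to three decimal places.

Porosity at 2.9 km: φ = 0.45·exp(−0.287×2.9) = 0.1958
Solid-volume conservation: h(1−φ) = h₀(1−φ₀) ⇒ h = h₀·(1−φ₀)/(1−φ)
h = 0.105 × (1 − 0.45)/(1 − 0.1958) = 0.105 × 0.6839 = 0.0718 km

0.072 km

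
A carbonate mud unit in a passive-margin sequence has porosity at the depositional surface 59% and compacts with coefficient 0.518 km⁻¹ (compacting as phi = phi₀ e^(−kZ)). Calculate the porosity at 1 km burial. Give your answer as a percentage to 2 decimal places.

35.15%

phi = phi₀·exp(−k·Z) = 0.59 × exp(−0.518 × 1) = 0.59 × exp(−0.518)
  = 0.59 × 0.5957 = 0.3515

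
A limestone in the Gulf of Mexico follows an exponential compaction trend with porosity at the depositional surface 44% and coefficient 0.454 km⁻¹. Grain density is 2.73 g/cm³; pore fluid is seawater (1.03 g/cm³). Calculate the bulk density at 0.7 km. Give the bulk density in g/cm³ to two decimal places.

Porosity at depth: φ = 0.44·exp(−0.454×0.7) = 0.44×0.7277 = 0.3202
Bulk density: ρ_b = (1−φ)ρ_g + φ·ρ_f = 0.6798×2.73 + 0.3202×1.03
       = 1.856 + 0.330 = 2.186 g/cm³

2.19 g/cm³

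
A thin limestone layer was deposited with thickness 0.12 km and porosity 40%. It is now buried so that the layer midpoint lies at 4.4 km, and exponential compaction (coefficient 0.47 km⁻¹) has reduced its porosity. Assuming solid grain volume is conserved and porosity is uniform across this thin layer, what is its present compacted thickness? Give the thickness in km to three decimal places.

0.076 km

Porosity at 4.4 km: phi = 0.4·exp(−0.47×4.4) = 0.0506
Solid-volume conservation: h(1−phi) = h₀(1−phi₀) ⇒ h = h₀·(1−phi₀)/(1−phi)
h = 0.12 × (1 − 0.4)/(1 − 0.0506) = 0.12 × 0.6320 = 0.0758 km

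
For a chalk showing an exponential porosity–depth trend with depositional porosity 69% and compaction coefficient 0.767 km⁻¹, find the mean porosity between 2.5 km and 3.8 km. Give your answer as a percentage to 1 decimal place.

⟨φ⟩ = (1/(d₂−d₁)) ∫ φ₀ e^(−βd) dd = φ₀·(e^(−β·d₁) − e^(−β·d₂)) / (β·(d₂−d₁))
e^(−0.767×2.5) = 0.1470; e^(−0.767×3.8) = 0.0542
⟨φ⟩ = 0.69 × (0.1470 − 0.0542) / (0.767 × 1.3) = 0.69 × 0.0930 = 0.0642

6.4%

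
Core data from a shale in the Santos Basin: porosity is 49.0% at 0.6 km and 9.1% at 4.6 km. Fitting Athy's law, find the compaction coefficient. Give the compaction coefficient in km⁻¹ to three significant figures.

Athy: n(d) = n₀ e^(−cd) ⇒ n₁/n₂ = e^{c(d₂−d₁)} ⇒ c = ln(n₁/n₂)/(d₂−d₁)
c = ln(0.49/0.091) / (4.6 − 0.6) = ln(5.385) / 4 = 1.6835 / 4 = 0.4209 km⁻¹

0.421 km⁻¹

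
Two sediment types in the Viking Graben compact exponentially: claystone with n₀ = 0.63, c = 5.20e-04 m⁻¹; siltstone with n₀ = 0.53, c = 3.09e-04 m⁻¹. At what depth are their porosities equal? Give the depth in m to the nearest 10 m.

820 m

Working in km (1 km = 1000 m; c in km⁻¹ = c in m⁻¹ × 1000):
Set n₀ₐ e^(−cₐZ) = n₀ᵦ e^(−cᵦZ) ⇒ ln(n₀ₐ/n₀ᵦ) = (cₐ − cᵦ)·Z
Z = ln(0.63/0.53) / (0.52 − 0.309) = 0.1728 / 0.211 = 0.819 km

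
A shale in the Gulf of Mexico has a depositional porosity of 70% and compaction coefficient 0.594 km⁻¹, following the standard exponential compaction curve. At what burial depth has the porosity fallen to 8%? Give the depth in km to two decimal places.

3.65 km

Invert Athy's law: Z = ln(phi₀/phi) / β
Z = ln(0.7/0.08) / 0.594 = ln(8.75) / 0.594 = 2.1691 / 0.594 = 3.652 km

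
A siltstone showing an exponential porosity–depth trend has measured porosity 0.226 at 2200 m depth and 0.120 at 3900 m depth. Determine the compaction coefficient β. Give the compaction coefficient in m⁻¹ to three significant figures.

0.000372 m⁻¹

Working in km (1 km = 1000 m; β in km⁻¹ = β in m⁻¹ × 1000):
Athy: n(Z) = n₀ e^(−βZ) ⇒ n₁/n₂ = e^{β(Z₂−Z₁)} ⇒ β = ln(n₁/n₂)/(Z₂−Z₁)
β = ln(0.226/0.12) / (3.9 − 2.2) = ln(1.883) / 1.7 = 0.6330 / 1.7 = 0.3724 km⁻¹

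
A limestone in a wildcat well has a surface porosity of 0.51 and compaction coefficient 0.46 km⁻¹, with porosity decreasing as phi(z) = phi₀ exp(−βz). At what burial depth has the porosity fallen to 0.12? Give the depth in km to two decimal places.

3.15 km

Invert Athy's law: z = ln(phi₀/phi) / β
z = ln(0.51/0.12) / 0.46 = ln(4.25) / 0.46 = 1.4469 / 0.46 = 3.145 km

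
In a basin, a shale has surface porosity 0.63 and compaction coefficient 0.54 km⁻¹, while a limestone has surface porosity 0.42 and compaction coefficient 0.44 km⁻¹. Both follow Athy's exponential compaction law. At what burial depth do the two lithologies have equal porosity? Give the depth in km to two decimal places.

4.05 km

Set n₀ₐ e^(−cₐZ) = n₀ᵦ e^(−cᵦZ) ⇒ ln(n₀ₐ/n₀ᵦ) = (cₐ − cᵦ)·Z
Z = ln(0.63/0.42) / (0.54 − 0.44) = 0.4055 / 0.1 = 4.055 km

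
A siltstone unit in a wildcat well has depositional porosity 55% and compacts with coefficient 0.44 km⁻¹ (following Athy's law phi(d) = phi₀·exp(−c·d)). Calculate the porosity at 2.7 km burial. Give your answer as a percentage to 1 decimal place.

16.8%

phi = phi₀·exp(−c·d) = 0.55 × exp(−0.44 × 2.7) = 0.55 × exp(−1.188)
  = 0.55 × 0.3048 = 0.1677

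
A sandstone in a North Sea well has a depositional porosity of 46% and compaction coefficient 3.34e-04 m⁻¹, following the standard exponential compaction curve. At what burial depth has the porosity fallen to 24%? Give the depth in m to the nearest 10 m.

1950 m

Working in km (1 km = 1000 m; β in km⁻¹ = β in m⁻¹ × 1000):
Invert Athy's law: d = ln(n₀/n) / β
d = ln(0.46/0.24) / 0.334 = ln(1.917) / 0.334 = 0.6506 / 0.334 = 1.948 km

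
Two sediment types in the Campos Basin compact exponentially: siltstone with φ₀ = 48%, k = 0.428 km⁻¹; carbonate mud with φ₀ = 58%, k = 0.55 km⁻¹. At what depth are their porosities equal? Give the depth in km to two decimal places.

1.55 km

Set φ₀ₐ e^(−kₐd) = φ₀ᵦ e^(−kᵦd) ⇒ ln(φ₀ₐ/φ₀ᵦ) = (kₐ − kᵦ)·d
d = ln(0.48/0.58) / (0.428 − 0.55) = -0.1892 / -0.122 = 1.551 km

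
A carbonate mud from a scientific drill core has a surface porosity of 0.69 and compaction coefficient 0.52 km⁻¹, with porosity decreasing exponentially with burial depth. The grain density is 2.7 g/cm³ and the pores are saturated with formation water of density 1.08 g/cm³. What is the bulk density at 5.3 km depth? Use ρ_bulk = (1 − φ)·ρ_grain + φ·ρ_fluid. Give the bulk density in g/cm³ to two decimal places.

Porosity at depth: φ = 0.69·exp(−0.52×5.3) = 0.69×0.0635 = 0.0438
Bulk density: ρ_b = (1−φ)ρ_g + φ·ρ_f = 0.9562×2.7 + 0.0438×1.08
       = 2.582 + 0.047 = 2.629 g/cm³

2.63 g/cm³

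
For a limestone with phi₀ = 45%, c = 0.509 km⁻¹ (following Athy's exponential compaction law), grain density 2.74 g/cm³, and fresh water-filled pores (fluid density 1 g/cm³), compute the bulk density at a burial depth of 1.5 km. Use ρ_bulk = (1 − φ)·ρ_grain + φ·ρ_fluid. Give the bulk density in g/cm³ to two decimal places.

Porosity at depth: phi = 0.45·exp(−0.509×1.5) = 0.45×0.4660 = 0.2097
Bulk density: ρ_b = (1−phi)ρ_g + phi·ρ_f = 0.7903×2.74 + 0.2097×1
       = 2.165 + 0.210 = 2.375 g/cm³

2.38 g/cm³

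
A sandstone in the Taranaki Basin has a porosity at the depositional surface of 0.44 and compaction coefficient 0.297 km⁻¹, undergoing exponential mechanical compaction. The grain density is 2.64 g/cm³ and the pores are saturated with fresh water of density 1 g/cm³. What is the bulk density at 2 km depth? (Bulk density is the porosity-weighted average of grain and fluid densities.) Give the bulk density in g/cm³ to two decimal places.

2.24 g/cm³

Porosity at depth: φ = 0.44·exp(−0.297×2) = 0.44×0.5521 = 0.2429
Bulk density: ρ_b = (1−φ)ρ_g + φ·ρ_f = 0.7571×2.64 + 0.2429×1
       = 1.999 + 0.243 = 2.242 g/cm³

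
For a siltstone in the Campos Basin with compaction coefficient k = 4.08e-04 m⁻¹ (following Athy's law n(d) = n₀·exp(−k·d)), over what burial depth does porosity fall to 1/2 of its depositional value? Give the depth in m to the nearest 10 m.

Working in km (1 km = 1000 m; k in km⁻¹ = k in m⁻¹ × 1000):
n/n₀ = 1/2 ⇒ exp(−k·d) = 1/2 ⇒ d = ln(2) / k
d = 0.6931 / 0.408 = 1.699 km

1700 m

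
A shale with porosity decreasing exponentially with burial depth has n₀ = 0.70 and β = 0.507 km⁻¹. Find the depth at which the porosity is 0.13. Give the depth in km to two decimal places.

3.32 km

Invert Athy's law: z = ln(n₀/n) / β
z = ln(0.7/0.13) / 0.507 = ln(5.385) / 0.507 = 1.6835 / 0.507 = 3.321 km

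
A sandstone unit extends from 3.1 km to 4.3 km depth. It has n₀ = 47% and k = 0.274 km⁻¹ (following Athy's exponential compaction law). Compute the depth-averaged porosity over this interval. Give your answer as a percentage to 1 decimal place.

17.1%

⟨n⟩ = (1/(d₂−d₁)) ∫ n₀ e^(−kd) dd = n₀·(e^(−k·d₁) − e^(−k·d₂)) / (k·(d₂−d₁))
e^(−0.274×3.1) = 0.4277; e^(−0.274×4.3) = 0.3078
⟨n⟩ = 0.47 × (0.4277 − 0.3078) / (0.274 × 1.2) = 0.47 × 0.3645 = 0.1713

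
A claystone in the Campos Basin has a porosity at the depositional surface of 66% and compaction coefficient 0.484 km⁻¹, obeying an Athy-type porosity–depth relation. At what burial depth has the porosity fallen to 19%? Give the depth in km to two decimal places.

2.57 km

Invert Athy's law: Z = ln(phi₀/phi) / β
Z = ln(0.66/0.19) / 0.484 = ln(3.474) / 0.484 = 1.2452 / 0.484 = 2.573 km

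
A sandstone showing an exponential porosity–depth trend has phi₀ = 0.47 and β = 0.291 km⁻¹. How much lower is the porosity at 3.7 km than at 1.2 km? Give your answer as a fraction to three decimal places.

0.171

phi(1.2) = 0.47·e^(−0.291×1.2) = 0.3315
phi(3.7) = 0.47·e^(−0.291×3.7) = 0.1601
Δphi = 0.3315 − 0.1601 = 0.1713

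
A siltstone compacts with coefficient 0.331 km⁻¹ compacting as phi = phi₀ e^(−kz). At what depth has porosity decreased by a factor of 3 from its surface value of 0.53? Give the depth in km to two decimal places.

3.32 km

phi/phi₀ = 1/3 ⇒ exp(−k·z) = 1/3 ⇒ z = ln(3) / k
z = 1.0986 / 0.331 = 3.319 km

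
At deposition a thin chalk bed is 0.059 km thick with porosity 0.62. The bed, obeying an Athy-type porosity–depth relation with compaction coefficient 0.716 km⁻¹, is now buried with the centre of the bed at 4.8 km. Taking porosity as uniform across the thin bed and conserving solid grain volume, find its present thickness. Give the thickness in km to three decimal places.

0.023 km

Porosity at 4.8 km: n = 0.62·exp(−0.716×4.8) = 0.0199
Solid-volume conservation: h(1−n) = h₀(1−n₀) ⇒ h = h₀·(1−n₀)/(1−n)
h = 0.059 × (1 − 0.62)/(1 − 0.0199) = 0.059 × 0.3877 = 0.0229 km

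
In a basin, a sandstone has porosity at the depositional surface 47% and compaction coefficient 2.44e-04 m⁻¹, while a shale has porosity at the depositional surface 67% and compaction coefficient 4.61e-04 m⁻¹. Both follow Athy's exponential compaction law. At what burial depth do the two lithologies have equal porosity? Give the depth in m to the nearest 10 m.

Working in km (1 km = 1000 m; β in km⁻¹ = β in m⁻¹ × 1000):
Set φ₀ₐ e^(−βₐd) = φ₀ᵦ e^(−βᵦd) ⇒ ln(φ₀ₐ/φ₀ᵦ) = (βₐ − βᵦ)·d
d = ln(0.47/0.67) / (0.244 − 0.461) = -0.3545 / -0.217 = 1.634 km

1630 m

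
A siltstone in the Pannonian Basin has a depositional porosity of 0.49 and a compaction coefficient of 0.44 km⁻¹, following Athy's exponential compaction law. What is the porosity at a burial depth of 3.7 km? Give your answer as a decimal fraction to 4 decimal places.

0.0962

phi = phi₀·exp(−c·z) = 0.49 × exp(−0.44 × 3.7) = 0.49 × exp(−1.628)
  = 0.49 × 0.1963 = 0.0962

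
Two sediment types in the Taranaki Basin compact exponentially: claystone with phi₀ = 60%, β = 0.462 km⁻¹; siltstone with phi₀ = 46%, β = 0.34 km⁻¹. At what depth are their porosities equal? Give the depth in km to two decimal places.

2.18 km

Set phi₀ₐ e^(−βₐd) = phi₀ᵦ e^(−βᵦd) ⇒ ln(phi₀ₐ/phi₀ᵦ) = (βₐ − βᵦ)·d
d = ln(0.6/0.46) / (0.462 − 0.34) = 0.2657 / 0.122 = 2.178 km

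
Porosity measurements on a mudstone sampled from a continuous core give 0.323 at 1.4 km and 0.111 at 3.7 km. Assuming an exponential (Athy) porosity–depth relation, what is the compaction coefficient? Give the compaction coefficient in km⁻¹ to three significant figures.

Athy: phi(z) = phi₀ e^(−cz) ⇒ phi₁/phi₂ = e^{c(z₂−z₁)} ⇒ c = ln(phi₁/phi₂)/(z₂−z₁)
c = ln(0.323/0.111) / (3.7 − 1.4) = ln(2.91) / 2.3 = 1.0681 / 2.3 = 0.4644 km⁻¹

0.464 km⁻¹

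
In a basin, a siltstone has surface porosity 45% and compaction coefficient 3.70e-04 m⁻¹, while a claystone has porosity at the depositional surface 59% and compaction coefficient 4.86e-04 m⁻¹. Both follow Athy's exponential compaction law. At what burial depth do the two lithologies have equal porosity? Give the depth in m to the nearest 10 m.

Working in km (1 km = 1000 m; c in km⁻¹ = c in m⁻¹ × 1000):
Set n₀ₐ e^(−cₐz) = n₀ᵦ e^(−cᵦz) ⇒ ln(n₀ₐ/n₀ᵦ) = (cₐ − cᵦ)·z
z = ln(0.45/0.59) / (0.37 − 0.486) = -0.2709 / -0.116 = 2.335 km

2340 m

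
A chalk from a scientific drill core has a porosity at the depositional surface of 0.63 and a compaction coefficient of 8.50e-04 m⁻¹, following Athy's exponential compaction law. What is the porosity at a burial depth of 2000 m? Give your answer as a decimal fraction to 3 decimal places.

Working in km (1 km = 1000 m; k in km⁻¹ = k in m⁻¹ × 1000):
φ = φ₀·exp(−k·d) = 0.63 × exp(−0.85 × 2) = 0.63 × exp(−1.7)
  = 0.63 × 0.1827 = 0.1151

0.115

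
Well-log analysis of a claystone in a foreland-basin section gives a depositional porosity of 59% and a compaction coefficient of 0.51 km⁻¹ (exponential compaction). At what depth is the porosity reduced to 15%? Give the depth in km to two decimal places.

2.69 km

Invert Athy's law: d = ln(phi₀/phi) / k
d = ln(0.59/0.15) / 0.51 = ln(3.933) / 0.51 = 1.3695 / 0.51 = 2.685 km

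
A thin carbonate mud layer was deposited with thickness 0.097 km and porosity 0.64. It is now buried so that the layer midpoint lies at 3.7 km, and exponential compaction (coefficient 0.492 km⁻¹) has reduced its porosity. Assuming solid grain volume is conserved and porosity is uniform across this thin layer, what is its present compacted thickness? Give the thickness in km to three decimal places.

Porosity at 3.7 km: phi = 0.64·exp(−0.492×3.7) = 0.1037
Solid-volume conservation: h(1−phi) = h₀(1−phi₀) ⇒ h = h₀·(1−phi₀)/(1−phi)
h = 0.097 × (1 − 0.64)/(1 − 0.1037) = 0.097 × 0.4016 = 0.0390 km

0.039 km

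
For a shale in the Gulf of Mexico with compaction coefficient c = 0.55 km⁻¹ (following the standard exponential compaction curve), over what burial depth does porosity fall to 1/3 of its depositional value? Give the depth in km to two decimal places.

2.00 km

n/n₀ = 1/3 ⇒ exp(−c·d) = 1/3 ⇒ d = ln(3) / c
d = 1.0986 / 0.55 = 1.997 km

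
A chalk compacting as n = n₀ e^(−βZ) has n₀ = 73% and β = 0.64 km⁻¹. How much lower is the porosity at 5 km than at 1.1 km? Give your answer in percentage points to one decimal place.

n(1.1) = 0.73·e^(−0.64×1.1) = 0.3611
n(5) = 0.73·e^(−0.64×5) = 0.0298
Δn = 0.3611 − 0.0298 = 0.3313

33.1 percentage points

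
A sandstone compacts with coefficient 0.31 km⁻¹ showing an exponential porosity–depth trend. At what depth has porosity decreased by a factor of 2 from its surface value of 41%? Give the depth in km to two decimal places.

2.24 km

n/n₀ = 1/2 ⇒ exp(−β·Z) = 1/2 ⇒ Z = ln(2) / β
Z = 0.6931 / 0.31 = 2.236 km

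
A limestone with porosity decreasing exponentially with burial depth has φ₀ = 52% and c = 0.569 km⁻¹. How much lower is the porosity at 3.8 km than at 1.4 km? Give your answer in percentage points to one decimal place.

φ(1.4) = 0.52·e^(−0.569×1.4) = 0.2344
φ(3.8) = 0.52·e^(−0.569×3.8) = 0.0598
Δφ = 0.2344 − 0.0598 = 0.1746

17.5 percentage points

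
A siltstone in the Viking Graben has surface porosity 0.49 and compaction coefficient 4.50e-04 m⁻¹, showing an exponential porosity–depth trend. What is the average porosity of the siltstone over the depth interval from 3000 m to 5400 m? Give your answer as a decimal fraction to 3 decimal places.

Working in km (1 km = 1000 m; c in km⁻¹ = c in m⁻¹ × 1000):
⟨phi⟩ = (1/(z₂−z₁)) ∫ phi₀ e^(−cz) dz = phi₀·(e^(−c·z₁) − e^(−c·z₂)) / (c·(z₂−z₁))
e^(−0.45×3) = 0.2592; e^(−0.45×5.4) = 0.0880
⟨phi⟩ = 0.49 × (0.2592 − 0.0880) / (0.45 × 2.4) = 0.49 × 0.1585 = 0.0777

0.078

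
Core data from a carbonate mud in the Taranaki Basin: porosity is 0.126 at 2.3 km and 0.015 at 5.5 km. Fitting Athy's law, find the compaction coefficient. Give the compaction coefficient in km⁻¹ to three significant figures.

Athy: φ(d) = φ₀ e^(−kd) ⇒ φ₁/φ₂ = e^{k(d₂−d₁)} ⇒ k = ln(φ₁/φ₂)/(d₂−d₁)
k = ln(0.126/0.015) / (5.5 − 2.3) = ln(8.4) / 3.2 = 2.1282 / 3.2 = 0.6651 km⁻¹

0.665 km⁻¹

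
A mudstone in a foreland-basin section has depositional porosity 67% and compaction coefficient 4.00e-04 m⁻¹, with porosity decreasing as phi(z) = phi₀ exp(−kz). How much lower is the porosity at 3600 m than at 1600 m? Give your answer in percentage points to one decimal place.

19.5 percentage points

Working in km (1 km = 1000 m; k in km⁻¹ = k in m⁻¹ × 1000):
phi(1.6) = 0.67·e^(−0.4×1.6) = 0.3533
phi(3.6) = 0.67·e^(−0.4×3.6) = 0.1587
Δphi = 0.3533 − 0.1587 = 0.1945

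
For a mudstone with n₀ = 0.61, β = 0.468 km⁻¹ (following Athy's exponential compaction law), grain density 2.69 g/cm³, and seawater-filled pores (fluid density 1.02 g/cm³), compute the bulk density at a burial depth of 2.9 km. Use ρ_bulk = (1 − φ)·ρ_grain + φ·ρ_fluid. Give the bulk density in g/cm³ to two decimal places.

Porosity at depth: n = 0.61·exp(−0.468×2.9) = 0.61×0.2574 = 0.1570
Bulk density: ρ_b = (1−n)ρ_g + n·ρ_f = 0.8430×2.69 + 0.1570×1.02
       = 2.268 + 0.160 = 2.428 g/cm³

2.43 g/cm³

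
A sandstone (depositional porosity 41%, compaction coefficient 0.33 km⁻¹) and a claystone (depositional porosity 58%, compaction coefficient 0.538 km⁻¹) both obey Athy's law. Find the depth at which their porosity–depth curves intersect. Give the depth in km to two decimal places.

Set n₀ₐ e^(−cₐz) = n₀ᵦ e^(−cᵦz) ⇒ ln(n₀ₐ/n₀ᵦ) = (cₐ − cᵦ)·z
z = ln(0.41/0.58) / (0.33 − 0.538) = -0.3469 / -0.208 = 1.668 km

1.67 km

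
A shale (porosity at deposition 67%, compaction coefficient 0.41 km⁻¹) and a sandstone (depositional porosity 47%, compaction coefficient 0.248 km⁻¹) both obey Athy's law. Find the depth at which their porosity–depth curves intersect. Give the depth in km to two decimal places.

2.19 km

Set φ₀ₐ e^(−cₐz) = φ₀ᵦ e^(−cᵦz) ⇒ ln(φ₀ₐ/φ₀ᵦ) = (cₐ − cᵦ)·z
z = ln(0.67/0.47) / (0.41 − 0.248) = 0.3545 / 0.162 = 2.189 km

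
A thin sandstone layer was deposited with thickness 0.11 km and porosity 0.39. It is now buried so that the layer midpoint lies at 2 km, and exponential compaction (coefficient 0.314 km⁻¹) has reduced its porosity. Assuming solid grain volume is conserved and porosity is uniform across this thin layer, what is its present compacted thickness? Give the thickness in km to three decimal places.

Porosity at 2 km: φ = 0.39·exp(−0.314×2) = 0.2081
Solid-volume conservation: h(1−φ) = h₀(1−φ₀) ⇒ h = h₀·(1−φ₀)/(1−φ)
h = 0.11 × (1 − 0.39)/(1 − 0.2081) = 0.11 × 0.7703 = 0.0847 km

0.085 km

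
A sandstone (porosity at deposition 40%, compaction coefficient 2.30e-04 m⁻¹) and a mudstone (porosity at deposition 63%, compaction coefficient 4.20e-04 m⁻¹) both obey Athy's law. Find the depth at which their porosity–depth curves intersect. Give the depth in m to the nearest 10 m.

2390 m

Working in km (1 km = 1000 m; c in km⁻¹ = c in m⁻¹ × 1000):
Set n₀ₐ e^(−cₐd) = n₀ᵦ e^(−cᵦd) ⇒ ln(n₀ₐ/n₀ᵦ) = (cₐ − cᵦ)·d
d = ln(0.4/0.63) / (0.23 − 0.42) = -0.4543 / -0.19 = 2.391 km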